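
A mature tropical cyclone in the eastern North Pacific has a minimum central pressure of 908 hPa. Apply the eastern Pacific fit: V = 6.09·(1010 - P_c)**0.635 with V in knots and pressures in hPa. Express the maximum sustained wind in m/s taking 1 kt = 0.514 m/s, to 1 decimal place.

ΔP = 1010 − 908 = 102 hPa.
V ≈ 6.09 × 102^0.635 = 6.09 × 18.857 ≈ 114.836 kt.
114.836 × 0.514 ≈ 59.03 m/s → 59.0 m/s.

59.0 m/s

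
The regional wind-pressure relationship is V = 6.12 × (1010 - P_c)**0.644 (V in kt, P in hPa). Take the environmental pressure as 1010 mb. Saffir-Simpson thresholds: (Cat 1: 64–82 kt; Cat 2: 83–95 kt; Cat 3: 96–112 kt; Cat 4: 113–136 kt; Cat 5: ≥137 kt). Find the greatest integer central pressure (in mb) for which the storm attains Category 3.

938 mb

Category 3 begins at V = 96 kt.
Required ΔP = (96/6.12)^(1/0.644) = 15.686^1.553 ≈ 71.85 mb.
P_c ≤ 1010 − 71.85 = 938.15, so the highest integer P_c is 938 mb.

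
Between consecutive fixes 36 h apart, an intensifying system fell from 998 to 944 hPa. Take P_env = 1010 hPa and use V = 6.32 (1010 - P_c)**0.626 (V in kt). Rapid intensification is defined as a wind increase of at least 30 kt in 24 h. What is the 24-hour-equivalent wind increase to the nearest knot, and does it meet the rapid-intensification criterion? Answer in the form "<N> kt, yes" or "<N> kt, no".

38 kt, yes

V₁: ΔP = 12, V ≈ 6.32 × 12^0.626 ≈ 29.94 kt.
V₂: ΔP = 66, V ≈ 6.32 × 66^0.626 ≈ 87.05 kt.
ΔV over 36 h = 57.11 kt → 24 h equivalent = 57.11 × 24/36 ≈ 38.07 kt.
38 kt ≥ 30 kt ⇒ rapid intensification.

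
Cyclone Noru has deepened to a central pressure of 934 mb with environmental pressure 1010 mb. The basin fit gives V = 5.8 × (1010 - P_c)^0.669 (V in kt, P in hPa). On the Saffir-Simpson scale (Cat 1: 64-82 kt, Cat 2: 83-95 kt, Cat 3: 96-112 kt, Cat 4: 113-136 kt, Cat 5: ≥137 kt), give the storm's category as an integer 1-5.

3

ΔP = 1010 − 934 = 76 mb.
V ≈ 5.8 × 76^0.669 = 5.8 × 18.12 ≈ 105 kt.
105 kt falls in the Category 3 band.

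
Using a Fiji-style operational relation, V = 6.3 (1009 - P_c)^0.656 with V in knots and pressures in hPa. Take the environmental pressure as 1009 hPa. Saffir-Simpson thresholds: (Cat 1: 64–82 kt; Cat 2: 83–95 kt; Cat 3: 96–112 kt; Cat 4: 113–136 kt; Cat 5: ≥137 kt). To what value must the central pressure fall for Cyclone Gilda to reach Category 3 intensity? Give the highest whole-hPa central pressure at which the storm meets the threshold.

Category 3 begins at V = 96 kt.
Required ΔP = (96/6.3)^(1/0.656) = 15.238^1.524 ≈ 63.57 hPa.
P_c ≤ 1009 − 63.57 = 945.43, so the highest integer P_c is 945 hPa.

945 hPa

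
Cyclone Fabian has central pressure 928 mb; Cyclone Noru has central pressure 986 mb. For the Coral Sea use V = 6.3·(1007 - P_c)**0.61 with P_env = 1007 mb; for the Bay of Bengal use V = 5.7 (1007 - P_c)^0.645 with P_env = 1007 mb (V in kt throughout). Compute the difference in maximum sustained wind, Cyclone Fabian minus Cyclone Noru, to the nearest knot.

Cyclone Fabian: ΔP = 79; V ≈ 6.3 × 79^0.61 ≈ 90.55 kt.
Cyclone Noru: ΔP = 21; V ≈ 5.7 × 21^0.645 ≈ 40.62 kt.
Difference ≈ 90.55 − 40.62 = 49.93 → 50 kt.

50 kt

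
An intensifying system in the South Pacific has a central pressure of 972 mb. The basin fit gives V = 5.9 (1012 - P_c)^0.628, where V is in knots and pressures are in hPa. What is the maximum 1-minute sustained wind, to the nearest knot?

60 kt

ΔP = 1012 − 972 = 40 mb.
40^0.628 ≈ 10.141.
V ≈ 5.9 × 10.141 ≈ 59.8 kt.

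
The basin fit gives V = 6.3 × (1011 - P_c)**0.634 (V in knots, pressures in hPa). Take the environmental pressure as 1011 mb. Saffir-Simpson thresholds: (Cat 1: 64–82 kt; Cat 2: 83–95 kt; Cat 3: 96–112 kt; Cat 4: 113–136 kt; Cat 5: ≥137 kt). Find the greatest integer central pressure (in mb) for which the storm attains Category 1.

972 mb

Category 1 begins at V = 64 kt.
Required ΔP = (64/6.3)^(1/0.634) = 10.159^1.577 ≈ 38.73 mb.
P_c ≤ 1011 − 38.73 = 972.27, so the highest integer P_c is 972 mb.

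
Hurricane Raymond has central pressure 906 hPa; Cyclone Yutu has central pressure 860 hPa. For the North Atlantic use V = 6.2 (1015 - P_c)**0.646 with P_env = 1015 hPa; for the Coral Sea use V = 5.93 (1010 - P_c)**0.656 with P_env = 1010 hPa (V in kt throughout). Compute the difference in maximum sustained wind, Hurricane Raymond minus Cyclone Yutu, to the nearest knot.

Hurricane Raymond: ΔP = 109; V ≈ 6.2 × 109^0.646 ≈ 128.40 kt.
Cyclone Yutu: ΔP = 150; V ≈ 5.93 × 150^0.656 ≈ 158.70 kt.
Difference ≈ 128.40 − 158.70 = -30.30 → -30 kt.

-30 kt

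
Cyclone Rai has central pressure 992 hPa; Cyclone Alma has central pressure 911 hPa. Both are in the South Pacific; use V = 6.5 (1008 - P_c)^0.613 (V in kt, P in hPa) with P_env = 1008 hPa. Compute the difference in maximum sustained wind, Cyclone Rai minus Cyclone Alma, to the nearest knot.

Cyclone Rai: ΔP = 16; V ≈ 6.5 × 16^0.613 ≈ 35.57 kt.
Cyclone Alma: ΔP = 97; V ≈ 6.5 × 97^0.613 ≈ 107.35 kt.
Difference ≈ 35.57 − 107.35 = -71.78 → -72 kt.

-72 kt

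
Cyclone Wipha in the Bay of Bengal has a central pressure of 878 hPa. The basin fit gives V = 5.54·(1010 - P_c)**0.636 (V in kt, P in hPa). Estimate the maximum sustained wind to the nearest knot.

124 kt

ΔP = 1010 − 878 = 132 hPa.
132^0.636 ≈ 22.320.
V ≈ 5.54 × 22.320 ≈ 123.7 kt.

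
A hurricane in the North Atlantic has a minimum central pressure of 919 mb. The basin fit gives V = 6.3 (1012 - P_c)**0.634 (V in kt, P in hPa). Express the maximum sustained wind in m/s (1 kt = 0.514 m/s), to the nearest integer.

57 m/s

ΔP = 1012 − 919 = 93 mb.
V ≈ 6.3 × 93^0.634 = 6.3 × 17.702 ≈ 111.522 kt.
111.522 × 0.514 ≈ 57.32 m/s → 57 m/s.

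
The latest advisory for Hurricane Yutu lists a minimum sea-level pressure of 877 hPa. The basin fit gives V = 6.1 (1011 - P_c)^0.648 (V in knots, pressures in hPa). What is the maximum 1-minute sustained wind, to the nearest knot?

ΔP = 1011 − 877 = 134 hPa.
134^0.648 ≈ 23.898.
V ≈ 6.1 × 23.898 ≈ 145.8 kt.

146 kt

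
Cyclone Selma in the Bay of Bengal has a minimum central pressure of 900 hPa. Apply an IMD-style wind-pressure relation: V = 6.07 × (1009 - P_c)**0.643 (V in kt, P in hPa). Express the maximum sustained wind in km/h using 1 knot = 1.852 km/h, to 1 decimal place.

ΔP = 1009 − 900 = 109 hPa.
V ≈ 6.07 × 109^0.643 = 6.07 × 20.420 ≈ 123.952 kt.
123.952 × 1.852 ≈ 229.56 km/h → 229.6 km/h.

229.6 km/h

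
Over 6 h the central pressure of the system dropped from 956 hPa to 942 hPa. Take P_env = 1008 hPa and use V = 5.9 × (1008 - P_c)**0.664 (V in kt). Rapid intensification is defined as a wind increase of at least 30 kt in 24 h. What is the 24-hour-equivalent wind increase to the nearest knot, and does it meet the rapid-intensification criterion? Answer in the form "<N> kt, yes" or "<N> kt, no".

V₁: ΔP = 52, V ≈ 5.9 × 52^0.664 ≈ 81.34 kt.
V₂: ΔP = 66, V ≈ 5.9 × 66^0.664 ≈ 95.29 kt.
ΔV over 6 h = 13.95 kt → 24 h equivalent = 13.95 × 24/6 ≈ 55.80 kt.
56 kt ≥ 30 kt ⇒ rapid intensification.

56 kt, yes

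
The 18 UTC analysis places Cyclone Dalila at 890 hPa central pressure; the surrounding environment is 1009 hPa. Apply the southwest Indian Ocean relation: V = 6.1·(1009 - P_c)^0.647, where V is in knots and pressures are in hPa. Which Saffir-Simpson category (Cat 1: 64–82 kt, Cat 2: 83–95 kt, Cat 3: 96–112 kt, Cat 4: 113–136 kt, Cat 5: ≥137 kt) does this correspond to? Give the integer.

4

ΔP = 1009 − 890 = 119 hPa.
V ≈ 6.1 × 119^0.647 = 6.1 × 22.02 ≈ 134 kt.
134 kt falls in the Category 4 band.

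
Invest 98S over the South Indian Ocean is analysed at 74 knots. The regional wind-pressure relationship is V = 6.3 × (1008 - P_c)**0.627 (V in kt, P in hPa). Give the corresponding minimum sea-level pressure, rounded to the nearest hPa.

957 hPa

ΔP = (V / 6.3)^(1/0.627) = (74/6.3)^1.595.
74/6.3 = 11.746; 11.746^1.595 ≈ 50.86 hPa.
P_c = 1008 − 50.86 = 957.14 ≈ 957 hPa.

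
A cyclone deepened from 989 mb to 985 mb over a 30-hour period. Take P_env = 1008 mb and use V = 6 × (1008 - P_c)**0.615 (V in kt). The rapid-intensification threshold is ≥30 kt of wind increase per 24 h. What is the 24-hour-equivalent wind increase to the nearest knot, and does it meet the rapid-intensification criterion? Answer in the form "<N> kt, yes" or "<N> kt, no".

4 kt, no

V₁: ΔP = 19, V ≈ 6 × 19^0.615 ≈ 36.69 kt.
V₂: ΔP = 23, V ≈ 6 × 23^0.615 ≈ 41.27 kt.
ΔV over 30 h = 4.58 kt → 24 h equivalent = 4.58 × 24/30 ≈ 3.66 kt.
4 kt < 30 kt ⇒ not rapid intensification.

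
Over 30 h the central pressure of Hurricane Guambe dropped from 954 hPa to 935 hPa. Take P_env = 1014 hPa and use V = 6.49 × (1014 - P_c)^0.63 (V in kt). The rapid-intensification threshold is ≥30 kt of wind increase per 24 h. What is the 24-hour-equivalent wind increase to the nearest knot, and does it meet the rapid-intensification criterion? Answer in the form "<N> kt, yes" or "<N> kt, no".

V₁: ΔP = 60, V ≈ 6.49 × 60^0.63 ≈ 85.60 kt.
V₂: ΔP = 79, V ≈ 6.49 × 79^0.63 ≈ 101.80 kt.
ΔV over 30 h = 16.20 kt → 24 h equivalent = 16.20 × 24/30 ≈ 12.96 kt.
13 kt < 30 kt ⇒ not rapid intensification.

13 kt, no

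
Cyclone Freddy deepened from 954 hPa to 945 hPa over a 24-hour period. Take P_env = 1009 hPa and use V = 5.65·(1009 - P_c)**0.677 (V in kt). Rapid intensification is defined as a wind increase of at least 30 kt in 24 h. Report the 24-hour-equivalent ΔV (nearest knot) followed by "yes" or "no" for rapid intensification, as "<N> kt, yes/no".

V₁: ΔP = 55, V ≈ 5.65 × 55^0.677 ≈ 85.17 kt.
V₂: ΔP = 64, V ≈ 5.65 × 64^0.677 ≈ 94.37 kt.
ΔV over 24 h = 9.20 kt → 24 h equivalent = 9.20 × 24/24 ≈ 9.20 kt.
9 kt < 30 kt ⇒ not rapid intensification.

9 kt, no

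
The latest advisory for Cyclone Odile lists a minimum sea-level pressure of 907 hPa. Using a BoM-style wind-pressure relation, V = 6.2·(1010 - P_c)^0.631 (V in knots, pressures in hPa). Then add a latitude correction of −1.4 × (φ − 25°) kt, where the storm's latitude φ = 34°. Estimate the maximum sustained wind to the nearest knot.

ΔP = 1010 − 907 = 103 hPa.
103^0.631 ≈ 18.625.
V ≈ 6.2 × 18.625 ≈ 115.5 kt.
Latitude correction: −1.4 × (34 − 25) = -12.6 kt.
Corrected V ≈ 102.9 kt → 103 kt.

103 kt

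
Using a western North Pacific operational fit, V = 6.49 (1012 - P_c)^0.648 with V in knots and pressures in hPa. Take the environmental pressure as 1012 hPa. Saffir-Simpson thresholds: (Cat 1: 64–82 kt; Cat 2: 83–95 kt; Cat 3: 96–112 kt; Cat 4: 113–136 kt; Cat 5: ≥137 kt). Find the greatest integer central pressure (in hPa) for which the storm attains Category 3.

948 hPa

Category 3 begins at V = 96 kt.
Required ΔP = (96/6.49)^(1/0.648) = 14.792^1.543 ≈ 63.91 hPa.
P_c ≤ 1012 − 63.91 = 948.09, so the highest integer P_c is 948 hPa.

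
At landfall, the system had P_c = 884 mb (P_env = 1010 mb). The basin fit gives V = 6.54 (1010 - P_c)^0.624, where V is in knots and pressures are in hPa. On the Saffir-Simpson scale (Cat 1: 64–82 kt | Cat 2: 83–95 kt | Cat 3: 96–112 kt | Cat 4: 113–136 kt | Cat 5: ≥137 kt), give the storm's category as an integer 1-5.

4

ΔP = 1010 − 884 = 126 mb.
V ≈ 6.54 × 126^0.624 = 6.54 × 20.45 ≈ 134 kt.
134 kt falls in the Category 4 band.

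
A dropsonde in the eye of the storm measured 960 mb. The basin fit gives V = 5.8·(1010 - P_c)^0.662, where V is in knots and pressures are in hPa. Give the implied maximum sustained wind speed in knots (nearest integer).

ΔP = 1010 − 960 = 50 mb.
50^0.662 ≈ 13.327.
V ≈ 5.8 × 13.327 ≈ 77.3 kt.

77 kt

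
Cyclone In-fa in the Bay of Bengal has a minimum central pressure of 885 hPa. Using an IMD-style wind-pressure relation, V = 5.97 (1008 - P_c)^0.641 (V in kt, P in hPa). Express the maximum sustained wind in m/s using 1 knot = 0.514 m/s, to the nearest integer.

ΔP = 1008 − 885 = 123 hPa.
V ≈ 5.97 × 123^0.641 = 5.97 × 21.859 ≈ 130.498 kt.
130.498 × 0.514 ≈ 67.08 m/s → 67 m/s.

67 m/s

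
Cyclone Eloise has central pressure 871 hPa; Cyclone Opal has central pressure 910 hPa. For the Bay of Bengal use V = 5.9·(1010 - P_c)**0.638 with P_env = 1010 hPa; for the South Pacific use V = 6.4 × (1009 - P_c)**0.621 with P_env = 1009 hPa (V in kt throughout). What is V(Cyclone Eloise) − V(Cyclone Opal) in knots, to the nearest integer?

26 kt

Cyclone Eloise: ΔP = 139; V ≈ 5.9 × 139^0.638 ≈ 137.43 kt.
Cyclone Opal: ΔP = 99; V ≈ 6.4 × 99^0.621 ≈ 111.04 kt.
Difference ≈ 137.43 − 111.04 = 26.39 → 26 kt.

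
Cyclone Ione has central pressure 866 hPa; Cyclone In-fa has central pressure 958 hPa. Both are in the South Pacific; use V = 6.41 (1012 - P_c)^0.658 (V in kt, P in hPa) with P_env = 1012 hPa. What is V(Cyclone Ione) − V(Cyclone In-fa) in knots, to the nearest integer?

Cyclone Ione: ΔP = 146; V ≈ 6.41 × 146^0.658 ≈ 170.22 kt.
Cyclone In-fa: ΔP = 54; V ≈ 6.41 × 54^0.658 ≈ 88.47 kt.
Difference ≈ 170.22 − 88.47 = 81.75 → 82 kt.

82 kt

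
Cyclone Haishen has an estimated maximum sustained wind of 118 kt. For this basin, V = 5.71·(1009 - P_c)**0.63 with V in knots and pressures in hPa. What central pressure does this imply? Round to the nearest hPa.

ΔP = (V / 5.71)^(1/0.63) = (118/5.71)^1.587.
118/5.71 = 20.665; 20.665^1.587 ≈ 122.37 hPa.
P_c = 1009 − 122.37 = 886.63 ≈ 887 hPa.

887 hPa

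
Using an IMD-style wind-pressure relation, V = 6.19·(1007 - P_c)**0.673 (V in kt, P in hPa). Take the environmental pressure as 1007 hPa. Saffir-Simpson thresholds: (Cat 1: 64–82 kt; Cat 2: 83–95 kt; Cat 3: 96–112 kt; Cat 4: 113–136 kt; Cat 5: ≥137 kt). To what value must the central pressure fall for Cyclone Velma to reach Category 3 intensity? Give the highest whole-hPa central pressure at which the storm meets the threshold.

948 hPa

Category 3 begins at V = 96 kt.
Required ΔP = (96/6.19)^(1/0.673) = 15.509^1.486 ≈ 58.76 hPa.
P_c ≤ 1007 − 58.76 = 948.24, so the highest integer P_c is 948 hPa.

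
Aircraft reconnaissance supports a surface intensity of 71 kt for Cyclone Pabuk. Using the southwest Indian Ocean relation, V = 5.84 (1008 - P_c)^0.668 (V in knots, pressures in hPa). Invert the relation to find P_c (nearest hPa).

ΔP = (V / 5.84)^(1/0.668) = (71/5.84)^1.497.
71/5.84 = 12.158; 12.158^1.497 ≈ 42.07 hPa.
P_c = 1008 − 42.07 = 965.93 ≈ 966 hPa.

966 hPa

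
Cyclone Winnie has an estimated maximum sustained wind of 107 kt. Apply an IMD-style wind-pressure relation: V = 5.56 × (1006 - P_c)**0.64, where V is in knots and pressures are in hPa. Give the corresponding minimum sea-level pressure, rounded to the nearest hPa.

ΔP = (V / 5.56)^(1/0.64) = (107/5.56)^1.562.
107/5.56 = 19.245; 19.245^1.562 ≈ 101.56 hPa.
P_c = 1006 − 101.56 = 904.44 ≈ 904 hPa.

904 hPa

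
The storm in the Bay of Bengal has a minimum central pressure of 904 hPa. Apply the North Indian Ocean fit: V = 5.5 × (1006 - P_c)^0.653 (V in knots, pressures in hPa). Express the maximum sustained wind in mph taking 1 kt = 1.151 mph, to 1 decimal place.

129.7 mph

ΔP = 1006 − 904 = 102 hPa.
V ≈ 5.5 × 102^0.653 = 5.5 × 20.493 ≈ 112.714 kt.
112.714 × 1.151 ≈ 129.73 mph → 129.7 mph.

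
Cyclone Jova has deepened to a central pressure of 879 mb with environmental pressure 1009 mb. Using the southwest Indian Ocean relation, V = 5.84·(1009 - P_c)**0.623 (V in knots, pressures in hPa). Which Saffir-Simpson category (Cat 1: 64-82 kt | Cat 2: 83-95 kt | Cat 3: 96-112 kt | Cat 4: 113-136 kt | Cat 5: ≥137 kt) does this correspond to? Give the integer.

4

ΔP = 1009 − 879 = 130 mb.
V ≈ 5.84 × 130^0.623 = 5.84 × 20.75 ≈ 121 kt.
121 kt falls in the Category 4 band.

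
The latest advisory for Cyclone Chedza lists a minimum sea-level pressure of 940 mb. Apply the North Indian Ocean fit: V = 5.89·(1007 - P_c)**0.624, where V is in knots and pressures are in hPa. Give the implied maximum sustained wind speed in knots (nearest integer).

81 kt

ΔP = 1007 − 940 = 67 mb.
67^0.624 ≈ 13.787.
V ≈ 5.89 × 13.787 ≈ 81.2 kt.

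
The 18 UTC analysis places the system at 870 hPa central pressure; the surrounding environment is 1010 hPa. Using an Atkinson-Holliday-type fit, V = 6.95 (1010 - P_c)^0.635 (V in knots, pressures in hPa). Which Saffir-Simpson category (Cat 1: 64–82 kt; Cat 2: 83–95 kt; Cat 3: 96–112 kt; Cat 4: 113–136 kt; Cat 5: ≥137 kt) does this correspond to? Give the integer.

5

ΔP = 1010 − 870 = 140 hPa.
V ≈ 6.95 × 140^0.635 = 6.95 × 23.06 ≈ 160 kt.
160 kt falls in the Category 5 band.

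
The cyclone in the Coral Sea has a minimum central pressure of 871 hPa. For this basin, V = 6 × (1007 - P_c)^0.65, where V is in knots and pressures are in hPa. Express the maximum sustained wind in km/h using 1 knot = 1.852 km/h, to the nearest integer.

271 km/h

ΔP = 1007 − 871 = 136 hPa.
V ≈ 6 × 136^0.65 = 6 × 24.367 ≈ 146.201 kt.
146.201 × 1.852 ≈ 270.76 km/h → 271 km/h.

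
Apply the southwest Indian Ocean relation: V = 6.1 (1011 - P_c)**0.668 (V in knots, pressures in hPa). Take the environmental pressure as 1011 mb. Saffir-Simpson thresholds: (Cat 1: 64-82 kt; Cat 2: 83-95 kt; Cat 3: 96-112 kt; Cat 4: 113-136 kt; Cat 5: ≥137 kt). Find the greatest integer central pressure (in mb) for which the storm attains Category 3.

Category 3 begins at V = 96 kt.
Required ΔP = (96/6.1)^(1/0.668) = 15.738^1.497 ≈ 61.92 mb.
P_c ≤ 1011 − 61.92 = 949.08, so the highest integer P_c is 949 mb.

949 mb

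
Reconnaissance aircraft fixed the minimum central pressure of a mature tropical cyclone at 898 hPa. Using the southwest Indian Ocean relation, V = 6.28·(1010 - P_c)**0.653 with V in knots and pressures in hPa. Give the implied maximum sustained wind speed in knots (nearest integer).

ΔP = 1010 − 898 = 112 hPa.
112^0.653 ≈ 21.784.
V ≈ 6.28 × 21.784 ≈ 136.8 kt.

137 kt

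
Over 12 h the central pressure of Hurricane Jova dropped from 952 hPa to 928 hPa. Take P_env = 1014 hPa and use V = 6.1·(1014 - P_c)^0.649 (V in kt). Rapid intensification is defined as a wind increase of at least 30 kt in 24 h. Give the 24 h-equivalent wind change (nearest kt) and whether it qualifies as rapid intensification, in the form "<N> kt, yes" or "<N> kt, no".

V₁: ΔP = 62, V ≈ 6.1 × 62^0.649 ≈ 88.84 kt.
V₂: ΔP = 86, V ≈ 6.1 × 86^0.649 ≈ 109.85 kt.
ΔV over 12 h = 21.01 kt → 24 h equivalent = 21.01 × 24/12 ≈ 42.02 kt.
42 kt ≥ 30 kt ⇒ rapid intensification.

42 kt, yes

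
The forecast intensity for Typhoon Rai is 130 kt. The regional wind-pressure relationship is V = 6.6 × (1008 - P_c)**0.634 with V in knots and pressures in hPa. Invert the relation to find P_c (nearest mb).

ΔP = (V / 6.6)^(1/0.634) = (130/6.6)^1.577.
130/6.6 = 19.697; 19.697^1.577 ≈ 110.06 mb.
P_c = 1008 − 110.06 = 897.94 ≈ 898 mb.

898 mb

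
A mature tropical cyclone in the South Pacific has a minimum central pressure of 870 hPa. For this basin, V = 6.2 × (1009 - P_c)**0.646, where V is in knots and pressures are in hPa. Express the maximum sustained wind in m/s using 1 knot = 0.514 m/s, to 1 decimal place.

ΔP = 1009 − 870 = 139 hPa.
V ≈ 6.2 × 139^0.646 = 6.2 × 24.232 ≈ 150.238 kt.
150.238 × 0.514 ≈ 77.22 m/s → 77.2 m/s.

77.2 m/s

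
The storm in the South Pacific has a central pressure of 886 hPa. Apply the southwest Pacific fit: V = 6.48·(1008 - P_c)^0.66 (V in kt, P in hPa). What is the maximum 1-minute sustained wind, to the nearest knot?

154 kt

ΔP = 1008 − 886 = 122 hPa.
122^0.66 ≈ 23.823.
V ≈ 6.48 × 23.823 ≈ 154.4 kt.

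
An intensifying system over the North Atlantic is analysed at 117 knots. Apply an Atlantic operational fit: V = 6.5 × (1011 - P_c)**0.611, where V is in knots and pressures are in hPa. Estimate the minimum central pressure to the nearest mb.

ΔP = (V / 6.5)^(1/0.611) = (117/6.5)^1.637.
117/6.5 = 18.000; 18.000^1.637 ≈ 113.36 mb.
P_c = 1011 − 113.36 = 897.64 ≈ 898 mb.

898 mb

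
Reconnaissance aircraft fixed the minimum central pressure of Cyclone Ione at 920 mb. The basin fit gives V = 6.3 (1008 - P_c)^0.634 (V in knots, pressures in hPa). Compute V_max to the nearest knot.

ΔP = 1008 − 920 = 88 mb.
88^0.634 ≈ 17.092.
V ≈ 6.3 × 17.092 ≈ 107.7 kt.

108 kt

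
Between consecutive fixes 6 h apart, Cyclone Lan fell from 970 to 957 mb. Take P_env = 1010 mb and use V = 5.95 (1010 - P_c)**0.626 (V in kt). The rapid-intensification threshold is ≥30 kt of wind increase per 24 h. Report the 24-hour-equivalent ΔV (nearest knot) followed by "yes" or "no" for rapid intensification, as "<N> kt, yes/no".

V₁: ΔP = 40, V ≈ 5.95 × 40^0.626 ≈ 59.90 kt.
V₂: ΔP = 53, V ≈ 5.95 × 53^0.626 ≈ 71.44 kt.
ΔV over 6 h = 11.54 kt → 24 h equivalent = 11.54 × 24/6 ≈ 46.16 kt.
46 kt ≥ 30 kt ⇒ rapid intensification.

46 kt, yes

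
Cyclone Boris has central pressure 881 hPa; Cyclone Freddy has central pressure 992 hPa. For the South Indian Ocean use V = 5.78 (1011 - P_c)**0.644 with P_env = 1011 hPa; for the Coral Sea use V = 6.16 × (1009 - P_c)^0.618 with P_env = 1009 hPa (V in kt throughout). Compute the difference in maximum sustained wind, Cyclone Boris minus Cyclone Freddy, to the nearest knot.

97 kt

Cyclone Boris: ΔP = 130; V ≈ 5.78 × 130^0.644 ≈ 132.83 kt.
Cyclone Freddy: ΔP = 17; V ≈ 6.16 × 17^0.618 ≈ 35.48 kt.
Difference ≈ 132.83 − 35.48 = 97.35 → 97 kt.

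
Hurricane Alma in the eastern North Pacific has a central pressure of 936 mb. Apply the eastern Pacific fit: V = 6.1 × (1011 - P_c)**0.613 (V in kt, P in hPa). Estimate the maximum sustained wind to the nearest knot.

ΔP = 1011 − 936 = 75 mb.
75^0.613 ≈ 14.106.
V ≈ 6.1 × 14.106 ≈ 86.0 kt.

86 kt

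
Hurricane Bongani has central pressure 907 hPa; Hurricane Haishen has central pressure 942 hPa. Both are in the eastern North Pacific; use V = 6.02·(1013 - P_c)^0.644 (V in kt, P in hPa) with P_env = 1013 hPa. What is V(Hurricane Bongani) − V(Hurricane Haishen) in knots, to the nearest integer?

Hurricane Bongani: ΔP = 106; V ≈ 6.02 × 106^0.644 ≈ 121.31 kt.
Hurricane Haishen: ΔP = 71; V ≈ 6.02 × 71^0.644 ≈ 93.71 kt.
Difference ≈ 121.31 − 93.71 = 27.60 → 28 kt.

28 kt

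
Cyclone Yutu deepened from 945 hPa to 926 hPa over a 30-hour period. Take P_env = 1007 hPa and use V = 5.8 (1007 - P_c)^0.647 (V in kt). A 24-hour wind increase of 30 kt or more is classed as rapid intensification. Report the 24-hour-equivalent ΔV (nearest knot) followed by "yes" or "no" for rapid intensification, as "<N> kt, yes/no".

V₁: ΔP = 62, V ≈ 5.8 × 62^0.647 ≈ 83.77 kt.
V₂: ΔP = 81, V ≈ 5.8 × 81^0.647 ≈ 99.59 kt.
ΔV over 30 h = 15.82 kt → 24 h equivalent = 15.82 × 24/30 ≈ 12.66 kt.
13 kt < 30 kt ⇒ not rapid intensification.

13 kt, no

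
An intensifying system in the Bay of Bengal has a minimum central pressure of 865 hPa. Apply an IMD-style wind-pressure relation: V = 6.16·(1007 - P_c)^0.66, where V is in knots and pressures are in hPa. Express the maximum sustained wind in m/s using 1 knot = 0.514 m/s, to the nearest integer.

ΔP = 1007 − 865 = 142 hPa.
V ≈ 6.16 × 142^0.66 = 6.16 × 26.334 ≈ 162.215 kt.
162.215 × 0.514 ≈ 83.38 m/s → 83 m/s.

83 m/s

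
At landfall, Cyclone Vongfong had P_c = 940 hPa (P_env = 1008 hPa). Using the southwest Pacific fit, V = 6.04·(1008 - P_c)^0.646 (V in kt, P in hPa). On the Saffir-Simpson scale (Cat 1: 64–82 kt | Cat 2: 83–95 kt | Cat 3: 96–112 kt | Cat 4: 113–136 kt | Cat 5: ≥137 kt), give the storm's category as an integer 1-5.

ΔP = 1008 − 940 = 68 hPa.
V ≈ 6.04 × 68^0.646 = 6.04 × 15.27 ≈ 92 kt.
92 kt falls in the Category 2 band.

2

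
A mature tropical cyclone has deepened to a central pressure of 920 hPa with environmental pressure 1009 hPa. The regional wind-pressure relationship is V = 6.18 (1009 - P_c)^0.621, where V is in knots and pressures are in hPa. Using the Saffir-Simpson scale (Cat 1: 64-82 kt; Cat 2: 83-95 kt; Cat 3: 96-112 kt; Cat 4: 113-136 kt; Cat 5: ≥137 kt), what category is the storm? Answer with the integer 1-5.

ΔP = 1009 − 920 = 89 hPa.
V ≈ 6.18 × 89^0.621 = 6.18 × 16.24 ≈ 100 kt.
100 kt falls in the Category 3 band.

3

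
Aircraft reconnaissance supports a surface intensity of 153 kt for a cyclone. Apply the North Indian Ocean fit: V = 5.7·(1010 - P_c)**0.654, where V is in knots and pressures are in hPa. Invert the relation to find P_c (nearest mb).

ΔP = (V / 5.7)^(1/0.654) = (153/5.7)^1.529.
153/5.7 = 26.842; 26.842^1.529 ≈ 153.02 mb.
P_c = 1010 − 153.02 = 856.98 ≈ 857 mb.

857 mb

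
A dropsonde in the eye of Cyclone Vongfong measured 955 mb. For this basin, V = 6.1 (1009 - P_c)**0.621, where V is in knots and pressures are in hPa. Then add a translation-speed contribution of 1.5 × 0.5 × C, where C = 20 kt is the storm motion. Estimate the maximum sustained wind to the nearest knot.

88 kt

ΔP = 1009 − 955 = 54 mb.
54^0.621 ≈ 11.907.
V ≈ 6.1 × 11.907 ≈ 72.6 kt.
Translation term: 1.5 × 0.5 × 20 = 15 kt.
Corrected V ≈ 87.6 kt → 88 kt.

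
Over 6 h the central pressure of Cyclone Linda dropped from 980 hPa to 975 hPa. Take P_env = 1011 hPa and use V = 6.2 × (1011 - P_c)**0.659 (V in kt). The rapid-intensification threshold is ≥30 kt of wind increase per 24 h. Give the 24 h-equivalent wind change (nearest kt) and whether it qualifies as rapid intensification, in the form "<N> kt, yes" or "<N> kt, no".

V₁: ΔP = 31, V ≈ 6.2 × 31^0.659 ≈ 59.59 kt.
V₂: ΔP = 36, V ≈ 6.2 × 36^0.659 ≈ 65.77 kt.
ΔV over 6 h = 6.18 kt → 24 h equivalent = 6.18 × 24/6 ≈ 24.72 kt.
25 kt < 30 kt ⇒ not rapid intensification.

25 kt, no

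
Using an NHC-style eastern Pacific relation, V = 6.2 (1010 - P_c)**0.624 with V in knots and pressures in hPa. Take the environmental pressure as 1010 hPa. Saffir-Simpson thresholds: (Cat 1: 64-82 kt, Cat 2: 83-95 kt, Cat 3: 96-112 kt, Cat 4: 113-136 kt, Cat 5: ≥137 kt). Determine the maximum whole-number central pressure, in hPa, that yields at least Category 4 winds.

905 hPa

Category 4 begins at V = 113 kt.
Required ΔP = (113/6.2)^(1/0.624) = 18.226^1.603 ≈ 104.79 hPa.
P_c ≤ 1010 − 104.79 = 905.21, so the highest integer P_c is 905 hPa.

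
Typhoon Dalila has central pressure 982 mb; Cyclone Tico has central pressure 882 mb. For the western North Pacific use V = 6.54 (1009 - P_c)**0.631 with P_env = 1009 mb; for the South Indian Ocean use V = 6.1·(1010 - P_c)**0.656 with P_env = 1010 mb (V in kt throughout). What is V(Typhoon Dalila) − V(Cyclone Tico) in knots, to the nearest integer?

-95 kt

Typhoon Dalila: ΔP = 27; V ≈ 6.54 × 27^0.631 ≈ 52.33 kt.
Cyclone Tico: ΔP = 128; V ≈ 6.1 × 128^0.656 ≈ 147.12 kt.
Difference ≈ 52.33 − 147.12 = -94.79 → -95 kt.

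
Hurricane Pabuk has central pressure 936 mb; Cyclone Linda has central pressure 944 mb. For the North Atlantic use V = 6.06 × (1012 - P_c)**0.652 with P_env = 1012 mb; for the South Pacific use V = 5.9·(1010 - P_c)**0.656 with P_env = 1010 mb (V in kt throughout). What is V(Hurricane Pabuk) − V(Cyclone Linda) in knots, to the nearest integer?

Hurricane Pabuk: ΔP = 76; V ≈ 6.06 × 76^0.652 ≈ 102.04 kt.
Cyclone Linda: ΔP = 66; V ≈ 5.9 × 66^0.656 ≈ 92.15 kt.
Difference ≈ 102.04 − 92.15 = 9.89 → 10 kt.

10 kt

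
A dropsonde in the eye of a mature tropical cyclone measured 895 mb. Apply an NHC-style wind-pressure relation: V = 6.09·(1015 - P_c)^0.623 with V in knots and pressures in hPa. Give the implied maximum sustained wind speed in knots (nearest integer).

120 kt

ΔP = 1015 − 895 = 120 mb.
120^0.623 ≈ 19.739.
V ≈ 6.09 × 19.739 ≈ 120.2 kt.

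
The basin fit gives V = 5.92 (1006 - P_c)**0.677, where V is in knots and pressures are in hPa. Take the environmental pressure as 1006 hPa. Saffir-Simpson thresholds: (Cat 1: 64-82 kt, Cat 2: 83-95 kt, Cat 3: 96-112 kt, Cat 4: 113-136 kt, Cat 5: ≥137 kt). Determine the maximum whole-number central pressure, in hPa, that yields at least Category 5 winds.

902 hPa

Category 5 begins at V = 137 kt.
Required ΔP = (137/5.92)^(1/0.677) = 23.142^1.477 ≈ 103.60 hPa.
P_c ≤ 1006 − 103.60 = 902.40, so the highest integer P_c is 902 hPa.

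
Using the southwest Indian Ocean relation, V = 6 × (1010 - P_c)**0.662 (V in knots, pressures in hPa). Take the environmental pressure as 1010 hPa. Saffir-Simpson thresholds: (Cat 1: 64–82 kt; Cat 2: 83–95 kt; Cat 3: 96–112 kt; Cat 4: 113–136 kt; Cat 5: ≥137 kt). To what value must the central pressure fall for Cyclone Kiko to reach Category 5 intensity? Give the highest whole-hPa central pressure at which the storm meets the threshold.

897 hPa

Category 5 begins at V = 137 kt.
Required ΔP = (137/6)^(1/0.662) = 22.833^1.511 ≈ 112.78 hPa.
P_c ≤ 1010 − 112.78 = 897.22, so the highest integer P_c is 897 hPa.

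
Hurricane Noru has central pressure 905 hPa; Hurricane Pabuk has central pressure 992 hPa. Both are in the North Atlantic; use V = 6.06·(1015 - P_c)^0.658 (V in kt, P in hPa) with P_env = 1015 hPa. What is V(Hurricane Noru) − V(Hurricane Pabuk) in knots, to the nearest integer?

Hurricane Noru: ΔP = 110; V ≈ 6.06 × 110^0.658 ≈ 133.57 kt.
Hurricane Pabuk: ΔP = 23; V ≈ 6.06 × 23^0.658 ≈ 47.70 kt.
Difference ≈ 133.57 − 47.70 = 85.87 → 86 kt.

86 kt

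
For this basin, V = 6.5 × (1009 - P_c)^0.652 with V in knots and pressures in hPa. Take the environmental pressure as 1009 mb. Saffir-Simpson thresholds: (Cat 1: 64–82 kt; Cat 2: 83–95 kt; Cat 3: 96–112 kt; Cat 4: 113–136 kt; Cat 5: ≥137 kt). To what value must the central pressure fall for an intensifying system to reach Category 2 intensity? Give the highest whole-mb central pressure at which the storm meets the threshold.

959 mb

Category 2 begins at V = 83 kt.
Required ΔP = (83/6.5)^(1/0.652) = 12.769^1.534 ≈ 49.72 mb.
P_c ≤ 1009 − 49.72 = 959.28, so the highest integer P_c is 959 mb.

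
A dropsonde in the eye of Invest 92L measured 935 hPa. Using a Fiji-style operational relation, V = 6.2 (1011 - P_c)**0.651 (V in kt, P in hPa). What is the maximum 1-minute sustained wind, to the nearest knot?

104 kt

ΔP = 1011 − 935 = 76 hPa.
76^0.651 ≈ 16.765.
V ≈ 6.2 × 16.765 ≈ 103.9 kt.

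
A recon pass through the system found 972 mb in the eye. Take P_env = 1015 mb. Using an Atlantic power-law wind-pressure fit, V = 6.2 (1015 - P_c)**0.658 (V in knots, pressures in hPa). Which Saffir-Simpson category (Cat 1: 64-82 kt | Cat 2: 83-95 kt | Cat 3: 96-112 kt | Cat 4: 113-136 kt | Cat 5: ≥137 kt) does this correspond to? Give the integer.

ΔP = 1015 − 972 = 43 mb.
V ≈ 6.2 × 43^0.658 = 6.2 × 11.88 ≈ 74 kt.
74 kt falls in the Category 1 band.

1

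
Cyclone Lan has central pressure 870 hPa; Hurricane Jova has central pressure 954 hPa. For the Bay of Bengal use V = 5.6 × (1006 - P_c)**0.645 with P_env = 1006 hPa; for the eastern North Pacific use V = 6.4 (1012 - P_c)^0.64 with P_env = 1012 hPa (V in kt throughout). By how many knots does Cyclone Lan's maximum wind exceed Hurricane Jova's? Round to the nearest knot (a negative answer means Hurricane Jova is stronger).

47 kt

Cyclone Lan: ΔP = 136; V ≈ 5.6 × 136^0.645 ≈ 133.14 kt.
Hurricane Jova: ΔP = 58; V ≈ 6.4 × 58^0.64 ≈ 86.05 kt.
Difference ≈ 133.14 − 86.05 = 47.09 → 47 kt.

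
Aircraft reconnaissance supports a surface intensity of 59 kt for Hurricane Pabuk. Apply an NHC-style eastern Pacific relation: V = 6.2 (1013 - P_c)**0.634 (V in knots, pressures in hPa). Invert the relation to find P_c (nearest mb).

ΔP = (V / 6.2)^(1/0.634) = (59/6.2)^1.577.
59/6.2 = 9.516; 9.516^1.577 ≈ 34.94 mb.
P_c = 1013 − 34.94 = 978.06 ≈ 978 mb.

978 mb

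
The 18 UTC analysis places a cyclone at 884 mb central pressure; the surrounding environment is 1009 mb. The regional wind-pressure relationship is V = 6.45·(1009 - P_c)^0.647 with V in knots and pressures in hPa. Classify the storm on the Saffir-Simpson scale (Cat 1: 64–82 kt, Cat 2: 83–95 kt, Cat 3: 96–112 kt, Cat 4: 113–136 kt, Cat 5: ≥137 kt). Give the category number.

5

ΔP = 1009 − 884 = 125 mb.
V ≈ 6.45 × 125^0.647 = 6.45 × 22.74 ≈ 147 kt.
147 kt falls in the Category 5 band.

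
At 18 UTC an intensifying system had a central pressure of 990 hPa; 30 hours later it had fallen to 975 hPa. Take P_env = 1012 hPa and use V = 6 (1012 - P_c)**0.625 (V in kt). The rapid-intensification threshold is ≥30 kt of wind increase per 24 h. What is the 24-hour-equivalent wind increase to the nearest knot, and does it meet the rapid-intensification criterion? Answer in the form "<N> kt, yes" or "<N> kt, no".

V₁: ΔP = 22, V ≈ 6 × 22^0.625 ≈ 41.42 kt.
V₂: ΔP = 37, V ≈ 6 × 37^0.625 ≈ 57.32 kt.
ΔV over 30 h = 15.90 kt → 24 h equivalent = 15.90 × 24/30 ≈ 12.72 kt.
13 kt < 30 kt ⇒ not rapid intensification.

13 kt, no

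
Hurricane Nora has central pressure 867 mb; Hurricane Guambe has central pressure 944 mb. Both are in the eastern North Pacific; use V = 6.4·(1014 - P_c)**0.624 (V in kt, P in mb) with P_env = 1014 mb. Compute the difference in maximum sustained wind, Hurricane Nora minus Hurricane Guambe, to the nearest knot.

Hurricane Nora: ΔP = 147; V ≈ 6.4 × 147^0.624 ≈ 144.07 kt.
Hurricane Guambe: ΔP = 70; V ≈ 6.4 × 70^0.624 ≈ 90.68 kt.
Difference ≈ 144.07 − 90.68 = 53.39 → 53 kt.

53 kt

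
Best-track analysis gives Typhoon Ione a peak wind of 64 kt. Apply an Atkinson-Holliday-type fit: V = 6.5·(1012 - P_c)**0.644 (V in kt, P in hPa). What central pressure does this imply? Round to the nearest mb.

ΔP = (V / 6.5)^(1/0.644) = (64/6.5)^1.553.
64/6.5 = 9.846; 9.846^1.553 ≈ 34.86 mb.
P_c = 1012 − 34.86 = 977.14 ≈ 977 mb.

977 mb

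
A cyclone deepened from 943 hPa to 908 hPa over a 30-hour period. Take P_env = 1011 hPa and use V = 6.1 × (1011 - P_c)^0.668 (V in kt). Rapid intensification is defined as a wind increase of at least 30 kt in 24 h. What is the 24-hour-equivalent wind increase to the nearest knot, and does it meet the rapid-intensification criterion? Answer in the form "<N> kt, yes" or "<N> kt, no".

V₁: ΔP = 68, V ≈ 6.1 × 68^0.668 ≈ 102.20 kt.
V₂: ΔP = 103, V ≈ 6.1 × 103^0.668 ≈ 134.87 kt.
ΔV over 30 h = 32.67 kt → 24 h equivalent = 32.67 × 24/30 ≈ 26.14 kt.
26 kt < 30 kt ⇒ not rapid intensification.

26 kt, no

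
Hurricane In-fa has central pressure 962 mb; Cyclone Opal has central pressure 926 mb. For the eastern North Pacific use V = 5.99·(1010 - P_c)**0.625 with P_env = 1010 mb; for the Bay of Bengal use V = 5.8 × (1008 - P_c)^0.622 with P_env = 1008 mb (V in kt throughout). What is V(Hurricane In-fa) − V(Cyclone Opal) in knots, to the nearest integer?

Hurricane In-fa: ΔP = 48; V ≈ 5.99 × 48^0.625 ≈ 67.33 kt.
Cyclone Opal: ΔP = 82; V ≈ 5.8 × 82^0.622 ≈ 89.91 kt.
Difference ≈ 67.33 − 89.91 = -22.58 → -23 kt.

-23 kt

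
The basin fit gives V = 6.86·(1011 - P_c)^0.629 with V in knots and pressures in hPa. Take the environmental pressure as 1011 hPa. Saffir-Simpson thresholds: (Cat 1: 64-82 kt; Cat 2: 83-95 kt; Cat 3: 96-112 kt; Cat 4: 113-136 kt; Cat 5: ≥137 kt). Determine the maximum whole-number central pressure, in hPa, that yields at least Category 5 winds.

894 hPa

Category 5 begins at V = 137 kt.
Required ΔP = (137/6.86)^(1/0.629) = 19.971^1.590 ≈ 116.79 hPa.
P_c ≤ 1011 − 116.79 = 894.21, so the highest integer P_c is 894 hPa.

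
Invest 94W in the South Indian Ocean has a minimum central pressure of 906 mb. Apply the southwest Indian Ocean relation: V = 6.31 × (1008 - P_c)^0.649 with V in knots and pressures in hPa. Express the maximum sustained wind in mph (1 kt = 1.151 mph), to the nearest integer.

ΔP = 1008 − 906 = 102 mb.
V ≈ 6.31 × 102^0.649 = 6.31 × 20.118 ≈ 126.944 kt.
126.944 × 1.151 ≈ 146.11 mph → 146 mph.

146 mph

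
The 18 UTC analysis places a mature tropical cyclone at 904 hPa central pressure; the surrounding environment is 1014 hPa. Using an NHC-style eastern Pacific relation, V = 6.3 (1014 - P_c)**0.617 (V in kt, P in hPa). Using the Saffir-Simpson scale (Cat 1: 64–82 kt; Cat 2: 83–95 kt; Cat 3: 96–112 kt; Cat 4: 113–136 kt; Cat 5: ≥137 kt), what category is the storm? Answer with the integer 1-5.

ΔP = 1014 − 904 = 110 hPa.
V ≈ 6.3 × 110^0.617 = 6.3 × 18.18 ≈ 115 kt.
115 kt falls in the Category 4 band.

4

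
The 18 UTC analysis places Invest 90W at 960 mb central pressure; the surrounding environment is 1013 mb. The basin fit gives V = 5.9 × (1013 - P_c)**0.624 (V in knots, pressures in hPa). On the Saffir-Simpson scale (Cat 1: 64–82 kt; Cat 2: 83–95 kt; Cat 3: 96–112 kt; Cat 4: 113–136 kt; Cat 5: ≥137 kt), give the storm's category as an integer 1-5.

ΔP = 1013 − 960 = 53 mb.
V ≈ 5.9 × 53^0.624 = 5.9 × 11.91 ≈ 70 kt.
70 kt falls in the Category 1 band.

1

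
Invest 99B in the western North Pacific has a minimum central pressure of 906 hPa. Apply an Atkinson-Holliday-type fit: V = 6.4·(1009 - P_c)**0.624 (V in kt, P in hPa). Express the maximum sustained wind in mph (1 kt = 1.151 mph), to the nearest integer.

133 mph

ΔP = 1009 − 906 = 103 hPa.
V ≈ 6.4 × 103^0.624 = 6.4 × 18.031 ≈ 115.396 kt.
115.396 × 1.151 ≈ 132.82 mph → 133 mph.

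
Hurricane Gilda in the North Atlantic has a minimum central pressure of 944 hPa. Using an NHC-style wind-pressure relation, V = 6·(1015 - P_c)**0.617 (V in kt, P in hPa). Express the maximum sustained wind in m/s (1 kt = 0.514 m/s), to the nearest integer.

43 m/s

ΔP = 1015 − 944 = 71 hPa.
V ≈ 6 × 71^0.617 = 6 × 13.875 ≈ 83.249 kt.
83.249 × 0.514 ≈ 42.79 m/s → 43 m/s.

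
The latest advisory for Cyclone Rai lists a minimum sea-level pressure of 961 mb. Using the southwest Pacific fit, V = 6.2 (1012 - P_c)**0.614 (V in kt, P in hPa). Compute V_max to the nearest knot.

ΔP = 1012 − 961 = 51 mb.
51^0.614 ≈ 11.180.
V ≈ 6.2 × 11.180 ≈ 69.3 kt.

69 kt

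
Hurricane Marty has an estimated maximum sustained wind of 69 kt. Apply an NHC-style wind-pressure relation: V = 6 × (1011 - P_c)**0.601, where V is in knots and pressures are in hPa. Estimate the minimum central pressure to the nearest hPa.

ΔP = (V / 6)^(1/0.601) = (69/6)^1.664.
69/6 = 11.500; 11.500^1.664 ≈ 58.20 hPa.
P_c = 1011 − 58.20 = 952.80 ≈ 953 hPa.

953 hPa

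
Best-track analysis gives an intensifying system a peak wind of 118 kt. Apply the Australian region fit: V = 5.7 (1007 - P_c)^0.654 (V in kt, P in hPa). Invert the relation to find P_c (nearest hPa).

ΔP = (V / 5.7)^(1/0.654) = (118/5.7)^1.529.
118/5.7 = 20.702; 20.702^1.529 ≈ 102.86 hPa.
P_c = 1007 − 102.86 = 904.14 ≈ 904 hPa.

904 hPa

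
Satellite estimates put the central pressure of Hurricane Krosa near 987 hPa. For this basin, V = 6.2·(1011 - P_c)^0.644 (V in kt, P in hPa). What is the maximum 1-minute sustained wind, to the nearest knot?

ΔP = 1011 − 987 = 24 hPa.
24^0.644 ≈ 7.742.
V ≈ 6.2 × 7.742 ≈ 48.0 kt.

48 kt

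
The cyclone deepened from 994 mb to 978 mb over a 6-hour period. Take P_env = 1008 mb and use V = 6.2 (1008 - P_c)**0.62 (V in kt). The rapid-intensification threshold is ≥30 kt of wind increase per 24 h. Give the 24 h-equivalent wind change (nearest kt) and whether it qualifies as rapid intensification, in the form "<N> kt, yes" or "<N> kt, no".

77 kt, yes

V₁: ΔP = 14, V ≈ 6.2 × 14^0.62 ≈ 31.84 kt.
V₂: ΔP = 30, V ≈ 6.2 × 30^0.62 ≈ 51.07 kt.
ΔV over 6 h = 19.23 kt → 24 h equivalent = 19.23 × 24/6 ≈ 76.92 kt.
77 kt ≥ 30 kt ⇒ rapid intensification.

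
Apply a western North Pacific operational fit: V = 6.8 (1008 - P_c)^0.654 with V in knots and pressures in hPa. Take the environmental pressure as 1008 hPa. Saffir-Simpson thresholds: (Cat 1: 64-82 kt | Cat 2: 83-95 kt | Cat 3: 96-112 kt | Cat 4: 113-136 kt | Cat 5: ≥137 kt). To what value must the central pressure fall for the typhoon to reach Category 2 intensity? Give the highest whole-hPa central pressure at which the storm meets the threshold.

962 hPa

Category 2 begins at V = 83 kt.
Required ΔP = (83/6.8)^(1/0.654) = 12.206^1.529 ≈ 45.86 hPa.
P_c ≤ 1008 − 45.86 = 962.14, so the highest integer P_c is 962 hPa.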